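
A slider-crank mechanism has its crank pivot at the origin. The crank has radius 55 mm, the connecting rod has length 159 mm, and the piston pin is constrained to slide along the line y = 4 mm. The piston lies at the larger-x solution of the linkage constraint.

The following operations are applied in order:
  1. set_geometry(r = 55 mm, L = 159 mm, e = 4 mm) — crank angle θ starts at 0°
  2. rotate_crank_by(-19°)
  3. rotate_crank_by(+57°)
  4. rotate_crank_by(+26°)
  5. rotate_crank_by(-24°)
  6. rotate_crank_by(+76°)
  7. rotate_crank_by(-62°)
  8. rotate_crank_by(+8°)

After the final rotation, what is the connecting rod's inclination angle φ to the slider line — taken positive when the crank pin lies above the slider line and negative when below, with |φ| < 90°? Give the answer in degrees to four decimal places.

16.2760

set_geometry: r = 55 mm, L = 159 mm, e = 4 mm; θ ← 0°
rotate_crank_by(-19°): θ ← 0° -19° = -19°
rotate_crank_by(+57°): θ ← -19° +57° = 38°
rotate_crank_by(+26°): θ ← 38° +26° = 64°
rotate_crank_by(-24°): θ ← 64° -24° = 40°
rotate_crank_by(+76°): θ ← 40° +76° = 116°
rotate_crank_by(-62°): θ ← 116° -62° = 54°
rotate_crank_by(+8°): θ ← 54° +8° = 62°
crank pin P = (r cos θ, r sin θ) = (25.820936, 48.562118)
h = r sin θ − e = 48.562118 − 4 = 44.562118
sin φ = h / L = 44.562118 / 159 = 0.28026489
φ = arcsin(0.28026489) = 16.276015°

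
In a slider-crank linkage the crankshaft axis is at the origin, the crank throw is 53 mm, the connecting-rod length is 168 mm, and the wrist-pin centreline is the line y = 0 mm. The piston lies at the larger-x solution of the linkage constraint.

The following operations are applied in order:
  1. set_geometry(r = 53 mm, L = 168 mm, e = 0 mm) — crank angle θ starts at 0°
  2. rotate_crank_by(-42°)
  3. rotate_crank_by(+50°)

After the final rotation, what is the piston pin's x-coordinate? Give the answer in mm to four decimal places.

set_geometry: r = 53 mm, L = 168 mm, e = 0 mm; θ ← 0°
rotate_crank_by(-42°): θ ← 0° -42° = -42°
rotate_crank_by(+50°): θ ← -42° +50° = 8°
crank pin P = (r cos θ, r sin θ) = (52.484208, 7.376174)
h = r sin θ − e = 7.376174 − 0 = 7.376174
x = r cos θ + √(L² − h²) = 52.484208 + √(28224.0 − 54.4079) = 52.484208 + 167.837993 = 220.322201

220.3222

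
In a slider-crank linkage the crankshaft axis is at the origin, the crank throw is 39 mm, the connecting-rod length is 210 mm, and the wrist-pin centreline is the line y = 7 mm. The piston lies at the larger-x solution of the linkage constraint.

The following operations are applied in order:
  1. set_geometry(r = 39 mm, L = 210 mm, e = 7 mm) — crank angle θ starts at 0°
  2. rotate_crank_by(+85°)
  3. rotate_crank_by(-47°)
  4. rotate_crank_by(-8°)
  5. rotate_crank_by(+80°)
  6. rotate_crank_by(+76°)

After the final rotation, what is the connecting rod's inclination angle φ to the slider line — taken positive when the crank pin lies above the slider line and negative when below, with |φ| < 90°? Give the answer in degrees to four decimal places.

-3.0235

set_geometry: r = 39 mm, L = 210 mm, e = 7 mm; θ ← 0°
rotate_crank_by(+85°): θ ← 0° +85° = 85°
rotate_crank_by(-47°): θ ← 85° -47° = 38°
rotate_crank_by(-8°): θ ← 38° -8° = 30°
rotate_crank_by(+80°): θ ← 30° +80° = 110°
rotate_crank_by(+76°): θ ← 110° +76° = 186°
crank pin P = (r cos θ, r sin θ) = (-38.786354, -4.076610)
h = r sin θ − e = -4.076610 − 7 = -11.076610
sin φ = h / L = -11.076610 / 210 = -0.05274576
φ = arcsin(-0.05274576) = -3.023513°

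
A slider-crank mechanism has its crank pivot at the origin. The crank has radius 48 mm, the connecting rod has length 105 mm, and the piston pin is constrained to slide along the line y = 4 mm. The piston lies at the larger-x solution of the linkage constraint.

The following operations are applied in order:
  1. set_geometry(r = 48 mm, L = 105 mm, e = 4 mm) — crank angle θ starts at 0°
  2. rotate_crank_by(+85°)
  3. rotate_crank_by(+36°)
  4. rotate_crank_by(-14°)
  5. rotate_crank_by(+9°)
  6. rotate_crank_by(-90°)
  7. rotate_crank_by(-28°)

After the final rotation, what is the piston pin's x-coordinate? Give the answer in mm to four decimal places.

set_geometry: r = 48 mm, L = 105 mm, e = 4 mm; θ ← 0°
rotate_crank_by(+85°): θ ← 0° +85° = 85°
rotate_crank_by(+36°): θ ← 85° +36° = 121°
rotate_crank_by(-14°): θ ← 121° -14° = 107°
rotate_crank_by(+9°): θ ← 107° +9° = 116°
rotate_crank_by(-90°): θ ← 116° -90° = 26°
rotate_crank_by(-28°): θ ← 26° -28° = -2°
crank pin P = (r cos θ, r sin θ) = (47.970760, -1.675176)
h = r sin θ − e = -1.675176 − 4 = -5.675176
x = r cos θ + √(L² − h²) = 47.970760 + √(11025.0 − 32.2076) = 47.970760 + 104.846518 = 152.817278

152.8173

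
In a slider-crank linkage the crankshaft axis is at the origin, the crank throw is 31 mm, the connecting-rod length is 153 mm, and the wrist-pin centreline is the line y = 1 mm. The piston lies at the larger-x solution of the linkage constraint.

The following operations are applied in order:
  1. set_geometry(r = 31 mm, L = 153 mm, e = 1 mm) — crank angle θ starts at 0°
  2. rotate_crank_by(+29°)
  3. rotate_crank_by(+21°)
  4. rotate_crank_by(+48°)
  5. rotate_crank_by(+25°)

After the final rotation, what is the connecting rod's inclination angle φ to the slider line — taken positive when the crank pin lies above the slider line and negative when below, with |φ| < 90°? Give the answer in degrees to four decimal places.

9.4038

set_geometry: r = 31 mm, L = 153 mm, e = 1 mm; θ ← 0°
rotate_crank_by(+29°): θ ← 0° +29° = 29°
rotate_crank_by(+21°): θ ← 29° +21° = 50°
rotate_crank_by(+48°): θ ← 50° +48° = 98°
rotate_crank_by(+25°): θ ← 98° +25° = 123°
crank pin P = (r cos θ, r sin θ) = (-16.883810, 25.998788)
h = r sin θ − e = 25.998788 − 1 = 24.998788
sin φ = h / L = 24.998788 / 153 = 0.16339077
φ = arcsin(0.16339077) = 9.403764°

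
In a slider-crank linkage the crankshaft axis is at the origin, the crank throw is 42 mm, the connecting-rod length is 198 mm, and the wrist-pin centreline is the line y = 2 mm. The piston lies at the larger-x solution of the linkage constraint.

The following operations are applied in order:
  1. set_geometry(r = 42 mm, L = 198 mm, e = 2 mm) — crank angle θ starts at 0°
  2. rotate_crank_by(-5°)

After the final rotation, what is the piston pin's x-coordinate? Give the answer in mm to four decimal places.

239.7592

set_geometry: r = 42 mm, L = 198 mm, e = 2 mm; θ ← 0°
rotate_crank_by(-5°): θ ← 0° -5° = -5°
crank pin P = (r cos θ, r sin θ) = (41.840177, -3.660541)
h = r sin θ − e = -3.660541 − 2 = -5.660541
x = r cos θ + √(L² − h²) = 41.840177 + √(39204.0 − 32.0417) = 41.840177 + 197.919070 = 239.759247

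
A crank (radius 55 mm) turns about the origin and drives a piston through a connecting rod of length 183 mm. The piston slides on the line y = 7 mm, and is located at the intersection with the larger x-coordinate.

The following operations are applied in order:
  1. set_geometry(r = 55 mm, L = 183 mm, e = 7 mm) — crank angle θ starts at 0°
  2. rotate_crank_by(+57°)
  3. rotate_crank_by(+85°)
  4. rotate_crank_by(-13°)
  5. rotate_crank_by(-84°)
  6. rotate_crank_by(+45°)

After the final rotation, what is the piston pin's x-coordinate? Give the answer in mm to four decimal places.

176.5928

set_geometry: r = 55 mm, L = 183 mm, e = 7 mm; θ ← 0°
rotate_crank_by(+57°): θ ← 0° +57° = 57°
rotate_crank_by(+85°): θ ← 57° +85° = 142°
rotate_crank_by(-13°): θ ← 142° -13° = 129°
rotate_crank_by(-84°): θ ← 129° -84° = 45°
rotate_crank_by(+45°): θ ← 45° +45° = 90°
crank pin P = (r cos θ, r sin θ) = (0.000000, 55.000000)
h = r sin θ − e = 55.000000 − 7 = 48.000000
x = r cos θ + √(L² − h²) = 0.000000 + √(33489.0 − 2304.0000) = 0.000000 + 176.592752 = 176.592752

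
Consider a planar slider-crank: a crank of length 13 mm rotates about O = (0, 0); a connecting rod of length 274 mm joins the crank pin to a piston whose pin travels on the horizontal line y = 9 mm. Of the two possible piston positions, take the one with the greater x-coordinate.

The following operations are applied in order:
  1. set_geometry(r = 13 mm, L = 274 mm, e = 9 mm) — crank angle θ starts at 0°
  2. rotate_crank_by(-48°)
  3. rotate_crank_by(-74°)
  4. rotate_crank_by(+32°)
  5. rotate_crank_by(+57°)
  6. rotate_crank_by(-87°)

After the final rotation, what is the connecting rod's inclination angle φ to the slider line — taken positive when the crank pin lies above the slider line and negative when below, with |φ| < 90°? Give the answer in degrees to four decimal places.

set_geometry: r = 13 mm, L = 274 mm, e = 9 mm; θ ← 0°
rotate_crank_by(-48°): θ ← 0° -48° = -48°
rotate_crank_by(-74°): θ ← -48° -74° = -122°
rotate_crank_by(+32°): θ ← -122° +32° = -90°
rotate_crank_by(+57°): θ ← -90° +57° = -33°
rotate_crank_by(-87°): θ ← -33° -87° = -120°
crank pin P = (r cos θ, r sin θ) = (-6.500000, -11.258330)
h = r sin θ − e = -11.258330 − 9 = -20.258330
sin φ = h / L = -20.258330 / 274 = -0.07393551
φ = arcsin(-0.07393551) = -4.240062°

-4.2401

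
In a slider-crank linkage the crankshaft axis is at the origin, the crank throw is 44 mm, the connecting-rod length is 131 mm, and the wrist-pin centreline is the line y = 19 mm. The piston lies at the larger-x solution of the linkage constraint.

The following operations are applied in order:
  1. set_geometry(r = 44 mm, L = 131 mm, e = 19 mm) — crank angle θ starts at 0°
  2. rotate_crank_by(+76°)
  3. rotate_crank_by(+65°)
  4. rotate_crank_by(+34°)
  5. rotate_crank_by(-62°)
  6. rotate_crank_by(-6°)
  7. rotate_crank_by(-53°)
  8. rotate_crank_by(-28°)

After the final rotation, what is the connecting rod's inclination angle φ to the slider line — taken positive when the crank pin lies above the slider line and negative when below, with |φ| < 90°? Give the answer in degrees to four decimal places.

set_geometry: r = 44 mm, L = 131 mm, e = 19 mm; θ ← 0°
rotate_crank_by(+76°): θ ← 0° +76° = 76°
rotate_crank_by(+65°): θ ← 76° +65° = 141°
rotate_crank_by(+34°): θ ← 141° +34° = 175°
rotate_crank_by(-62°): θ ← 175° -62° = 113°
rotate_crank_by(-6°): θ ← 113° -6° = 107°
rotate_crank_by(-53°): θ ← 107° -53° = 54°
rotate_crank_by(-28°): θ ← 54° -28° = 26°
crank pin P = (r cos θ, r sin θ) = (39.546938, 19.288330)
h = r sin θ − e = 19.288330 − 19 = 0.288330
sin φ = h / L = 0.288330 / 131 = 0.00220100
φ = arcsin(0.00220100) = 0.126108°

0.1261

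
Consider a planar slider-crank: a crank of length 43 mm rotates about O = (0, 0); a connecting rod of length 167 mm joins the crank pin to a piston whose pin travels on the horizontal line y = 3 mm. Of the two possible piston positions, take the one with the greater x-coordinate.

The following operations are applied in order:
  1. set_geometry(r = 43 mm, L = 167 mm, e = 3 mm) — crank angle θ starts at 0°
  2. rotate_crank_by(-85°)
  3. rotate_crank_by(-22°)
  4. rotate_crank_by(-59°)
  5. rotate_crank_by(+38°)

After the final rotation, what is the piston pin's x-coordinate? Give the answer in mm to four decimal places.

136.4024

set_geometry: r = 43 mm, L = 167 mm, e = 3 mm; θ ← 0°
rotate_crank_by(-85°): θ ← 0° -85° = -85°
rotate_crank_by(-22°): θ ← -85° -22° = -107°
rotate_crank_by(-59°): θ ← -107° -59° = -166°
rotate_crank_by(+38°): θ ← -166° +38° = -128°
crank pin P = (r cos θ, r sin θ) = (-26.473443, -33.884462)
h = r sin θ − e = -33.884462 − 3 = -36.884462
x = r cos θ + √(L² − h²) = -26.473443 + √(27889.0 − 1360.4636) = -26.473443 + 162.875831 = 136.402388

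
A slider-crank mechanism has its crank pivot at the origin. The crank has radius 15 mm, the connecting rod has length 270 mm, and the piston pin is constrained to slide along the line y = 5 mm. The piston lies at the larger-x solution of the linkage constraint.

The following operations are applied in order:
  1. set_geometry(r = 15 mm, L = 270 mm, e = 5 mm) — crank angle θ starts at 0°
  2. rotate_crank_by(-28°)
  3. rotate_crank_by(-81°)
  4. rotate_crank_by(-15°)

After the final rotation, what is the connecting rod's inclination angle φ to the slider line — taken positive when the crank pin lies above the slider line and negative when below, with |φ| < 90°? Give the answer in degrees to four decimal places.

-3.7025

set_geometry: r = 15 mm, L = 270 mm, e = 5 mm; θ ← 0°
rotate_crank_by(-28°): θ ← 0° -28° = -28°
rotate_crank_by(-81°): θ ← -28° -81° = -109°
rotate_crank_by(-15°): θ ← -109° -15° = -124°
crank pin P = (r cos θ, r sin θ) = (-8.387894, -12.435564)
h = r sin θ − e = -12.435564 − 5 = -17.435564
sin φ = h / L = -17.435564 / 270 = -0.06457616
φ = arcsin(-0.06457616) = -3.702518°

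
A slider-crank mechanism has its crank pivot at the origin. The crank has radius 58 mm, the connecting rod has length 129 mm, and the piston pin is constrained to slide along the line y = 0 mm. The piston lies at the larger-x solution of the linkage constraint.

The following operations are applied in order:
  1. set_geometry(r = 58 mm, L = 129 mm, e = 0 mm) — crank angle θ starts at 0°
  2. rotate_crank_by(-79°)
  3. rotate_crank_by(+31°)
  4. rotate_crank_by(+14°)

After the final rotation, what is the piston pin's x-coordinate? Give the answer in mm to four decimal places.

172.9404

set_geometry: r = 58 mm, L = 129 mm, e = 0 mm; θ ← 0°
rotate_crank_by(-79°): θ ← 0° -79° = -79°
rotate_crank_by(+31°): θ ← -79° +31° = -48°
rotate_crank_by(+14°): θ ← -48° +14° = -34°
crank pin P = (r cos θ, r sin θ) = (48.084179, -32.433188)
h = r sin θ − e = -32.433188 − 0 = -32.433188
x = r cos θ + √(L² − h²) = 48.084179 + √(16641.0 − 1051.9117) = 48.084179 + 124.856271 = 172.940450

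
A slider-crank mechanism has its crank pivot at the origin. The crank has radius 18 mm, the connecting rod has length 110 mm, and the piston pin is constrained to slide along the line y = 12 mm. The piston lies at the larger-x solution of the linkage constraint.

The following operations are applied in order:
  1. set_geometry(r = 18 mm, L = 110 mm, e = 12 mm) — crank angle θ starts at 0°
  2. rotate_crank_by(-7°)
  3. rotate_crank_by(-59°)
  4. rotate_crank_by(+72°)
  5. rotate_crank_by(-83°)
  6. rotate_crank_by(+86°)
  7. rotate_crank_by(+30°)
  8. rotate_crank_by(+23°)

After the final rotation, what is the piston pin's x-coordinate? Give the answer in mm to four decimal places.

118.3816

set_geometry: r = 18 mm, L = 110 mm, e = 12 mm; θ ← 0°
rotate_crank_by(-7°): θ ← 0° -7° = -7°
rotate_crank_by(-59°): θ ← -7° -59° = -66°
rotate_crank_by(+72°): θ ← -66° +72° = 6°
rotate_crank_by(-83°): θ ← 6° -83° = -77°
rotate_crank_by(+86°): θ ← -77° +86° = 9°
rotate_crank_by(+30°): θ ← 9° +30° = 39°
rotate_crank_by(+23°): θ ← 39° +23° = 62°
crank pin P = (r cos θ, r sin θ) = (8.450488, 15.893057)
h = r sin θ − e = 15.893057 − 12 = 3.893057
x = r cos θ + √(L² − h²) = 8.450488 + √(12100.0 − 15.1559) = 8.450488 + 109.931088 = 118.381576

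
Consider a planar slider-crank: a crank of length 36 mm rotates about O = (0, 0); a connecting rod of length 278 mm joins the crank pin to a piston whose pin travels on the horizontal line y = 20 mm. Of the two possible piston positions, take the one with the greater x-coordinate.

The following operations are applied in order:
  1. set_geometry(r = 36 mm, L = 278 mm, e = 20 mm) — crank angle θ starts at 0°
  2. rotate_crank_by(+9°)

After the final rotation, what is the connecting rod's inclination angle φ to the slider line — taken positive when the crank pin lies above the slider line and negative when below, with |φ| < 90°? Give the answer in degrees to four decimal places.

-2.9626

set_geometry: r = 36 mm, L = 278 mm, e = 20 mm; θ ← 0°
rotate_crank_by(+9°): θ ← 0° +9° = 9°
crank pin P = (r cos θ, r sin θ) = (35.556780, 5.631641)
h = r sin θ − e = 5.631641 − 20 = -14.368359
sin φ = h / L = -14.368359 / 278 = -0.05168475
φ = arcsin(-0.05168475) = -2.962638°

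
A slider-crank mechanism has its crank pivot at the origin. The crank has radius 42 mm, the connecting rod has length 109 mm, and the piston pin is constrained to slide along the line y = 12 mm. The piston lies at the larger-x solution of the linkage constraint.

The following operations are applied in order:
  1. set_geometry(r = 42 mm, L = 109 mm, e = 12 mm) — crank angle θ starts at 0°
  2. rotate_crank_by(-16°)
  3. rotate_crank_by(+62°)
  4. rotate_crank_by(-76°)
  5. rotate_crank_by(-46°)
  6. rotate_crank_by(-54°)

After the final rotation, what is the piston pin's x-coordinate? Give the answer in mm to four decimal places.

72.6506

set_geometry: r = 42 mm, L = 109 mm, e = 12 mm; θ ← 0°
rotate_crank_by(-16°): θ ← 0° -16° = -16°
rotate_crank_by(+62°): θ ← -16° +62° = 46°
rotate_crank_by(-76°): θ ← 46° -76° = -30°
rotate_crank_by(-46°): θ ← -30° -46° = -76°
rotate_crank_by(-54°): θ ← -76° -54° = -130°
crank pin P = (r cos θ, r sin θ) = (-26.997080, -32.173867)
h = r sin θ − e = -32.173867 − 12 = -44.173867
x = r cos θ + √(L² − h²) = -26.997080 + √(11881.0 − 1951.3305) = -26.997080 + 99.647727 = 72.650647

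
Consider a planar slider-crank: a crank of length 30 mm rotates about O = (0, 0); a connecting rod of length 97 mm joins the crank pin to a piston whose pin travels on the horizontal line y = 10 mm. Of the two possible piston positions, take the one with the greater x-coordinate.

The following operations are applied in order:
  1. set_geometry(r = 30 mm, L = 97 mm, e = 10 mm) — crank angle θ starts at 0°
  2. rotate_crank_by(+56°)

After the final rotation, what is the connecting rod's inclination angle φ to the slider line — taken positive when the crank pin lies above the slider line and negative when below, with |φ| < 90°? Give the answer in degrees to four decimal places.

8.8188

set_geometry: r = 30 mm, L = 97 mm, e = 10 mm; θ ← 0°
rotate_crank_by(+56°): θ ← 0° +56° = 56°
crank pin P = (r cos θ, r sin θ) = (16.775787, 24.871127)
h = r sin θ − e = 24.871127 − 10 = 14.871127
sin φ = h / L = 14.871127 / 97 = 0.15331059
φ = arcsin(0.15331059) = 8.818829°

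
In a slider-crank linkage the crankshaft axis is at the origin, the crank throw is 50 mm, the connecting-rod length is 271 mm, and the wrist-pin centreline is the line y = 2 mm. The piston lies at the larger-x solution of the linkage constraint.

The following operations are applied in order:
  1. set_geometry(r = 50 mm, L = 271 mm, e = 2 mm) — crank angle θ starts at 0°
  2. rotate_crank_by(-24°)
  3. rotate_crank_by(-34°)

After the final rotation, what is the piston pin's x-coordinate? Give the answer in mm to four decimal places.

293.8336

set_geometry: r = 50 mm, L = 271 mm, e = 2 mm; θ ← 0°
rotate_crank_by(-24°): θ ← 0° -24° = -24°
rotate_crank_by(-34°): θ ← -24° -34° = -58°
crank pin P = (r cos θ, r sin θ) = (26.495963, -42.402405)
h = r sin θ − e = -42.402405 − 2 = -44.402405
x = r cos θ + √(L² − h²) = 26.495963 + √(73441.0 − 1971.5736) = 26.495963 + 267.337664 = 293.833627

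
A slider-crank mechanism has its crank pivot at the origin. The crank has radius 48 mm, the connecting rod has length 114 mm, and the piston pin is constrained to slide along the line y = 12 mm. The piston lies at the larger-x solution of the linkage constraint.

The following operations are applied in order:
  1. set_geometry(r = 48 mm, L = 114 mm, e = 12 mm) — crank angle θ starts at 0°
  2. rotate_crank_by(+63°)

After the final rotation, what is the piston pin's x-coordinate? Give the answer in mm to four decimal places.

set_geometry: r = 48 mm, L = 114 mm, e = 12 mm; θ ← 0°
rotate_crank_by(+63°): θ ← 0° +63° = 63°
crank pin P = (r cos θ, r sin θ) = (21.791544, 42.768313)
h = r sin θ − e = 42.768313 − 12 = 30.768313
x = r cos θ + √(L² − h²) = 21.791544 + √(12996.0 − 946.6891) = 21.791544 + 109.769353 = 131.560897

131.5609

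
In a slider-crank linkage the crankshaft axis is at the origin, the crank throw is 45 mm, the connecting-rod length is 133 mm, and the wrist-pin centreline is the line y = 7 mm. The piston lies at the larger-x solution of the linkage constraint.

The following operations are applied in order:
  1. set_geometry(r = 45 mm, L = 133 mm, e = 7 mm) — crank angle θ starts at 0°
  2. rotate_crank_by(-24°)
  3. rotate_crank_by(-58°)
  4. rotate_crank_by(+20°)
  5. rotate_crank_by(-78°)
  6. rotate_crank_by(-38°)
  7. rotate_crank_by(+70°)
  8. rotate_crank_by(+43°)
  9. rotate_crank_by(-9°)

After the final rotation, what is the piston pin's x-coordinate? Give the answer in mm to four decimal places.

set_geometry: r = 45 mm, L = 133 mm, e = 7 mm; θ ← 0°
rotate_crank_by(-24°): θ ← 0° -24° = -24°
rotate_crank_by(-58°): θ ← -24° -58° = -82°
rotate_crank_by(+20°): θ ← -82° +20° = -62°
rotate_crank_by(-78°): θ ← -62° -78° = -140°
rotate_crank_by(-38°): θ ← -140° -38° = -178°
rotate_crank_by(+70°): θ ← -178° +70° = -108°
rotate_crank_by(+43°): θ ← -108° +43° = -65°
rotate_crank_by(-9°): θ ← -65° -9° = -74°
crank pin P = (r cos θ, r sin θ) = (12.403681, -43.256776)
h = r sin θ − e = -43.256776 − 7 = -50.256776
x = r cos θ + √(L² − h²) = 12.403681 + √(17689.0 − 2525.7436) = 12.403681 + 123.139175 = 135.542856

135.5429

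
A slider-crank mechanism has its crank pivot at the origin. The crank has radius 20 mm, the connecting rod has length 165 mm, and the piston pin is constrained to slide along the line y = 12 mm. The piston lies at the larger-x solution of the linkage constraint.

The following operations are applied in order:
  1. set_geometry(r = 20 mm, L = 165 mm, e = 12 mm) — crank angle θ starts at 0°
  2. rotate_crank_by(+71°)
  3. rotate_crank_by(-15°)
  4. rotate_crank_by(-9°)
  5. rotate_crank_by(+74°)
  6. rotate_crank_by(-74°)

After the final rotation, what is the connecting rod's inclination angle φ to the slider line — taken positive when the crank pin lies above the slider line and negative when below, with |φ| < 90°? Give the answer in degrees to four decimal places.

0.9123

set_geometry: r = 20 mm, L = 165 mm, e = 12 mm; θ ← 0°
rotate_crank_by(+71°): θ ← 0° +71° = 71°
rotate_crank_by(-15°): θ ← 71° -15° = 56°
rotate_crank_by(-9°): θ ← 56° -9° = 47°
rotate_crank_by(+74°): θ ← 47° +74° = 121°
rotate_crank_by(-74°): θ ← 121° -74° = 47°
crank pin P = (r cos θ, r sin θ) = (13.639967, 14.627074)
h = r sin θ − e = 14.627074 − 12 = 2.627074
sin φ = h / L = 2.627074 / 165 = 0.01592166
φ = arcsin(0.01592166) = 0.912283°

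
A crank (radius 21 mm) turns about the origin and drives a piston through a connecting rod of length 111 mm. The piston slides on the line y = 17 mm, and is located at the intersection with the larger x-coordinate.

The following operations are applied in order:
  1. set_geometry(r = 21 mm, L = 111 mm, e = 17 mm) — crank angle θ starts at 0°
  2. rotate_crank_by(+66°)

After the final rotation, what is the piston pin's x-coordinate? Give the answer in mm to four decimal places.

set_geometry: r = 21 mm, L = 111 mm, e = 17 mm; θ ← 0°
rotate_crank_by(+66°): θ ← 0° +66° = 66°
crank pin P = (r cos θ, r sin θ) = (8.541470, 19.184455)
h = r sin θ − e = 19.184455 − 17 = 2.184455
x = r cos θ + √(L² − h²) = 8.541470 + √(12321.0 − 4.7718) = 8.541470 + 110.978503 = 119.519973

119.5200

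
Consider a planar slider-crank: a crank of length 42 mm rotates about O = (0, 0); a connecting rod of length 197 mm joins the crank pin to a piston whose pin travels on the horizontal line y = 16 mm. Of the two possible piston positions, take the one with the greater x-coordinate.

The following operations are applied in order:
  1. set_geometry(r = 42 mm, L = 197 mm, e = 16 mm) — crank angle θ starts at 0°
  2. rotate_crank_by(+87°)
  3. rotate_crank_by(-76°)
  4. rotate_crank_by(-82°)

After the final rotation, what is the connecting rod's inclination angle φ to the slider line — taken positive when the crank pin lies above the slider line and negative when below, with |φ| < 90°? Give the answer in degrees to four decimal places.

set_geometry: r = 42 mm, L = 197 mm, e = 16 mm; θ ← 0°
rotate_crank_by(+87°): θ ← 0° +87° = 87°
rotate_crank_by(-76°): θ ← 87° -76° = 11°
rotate_crank_by(-82°): θ ← 11° -82° = -71°
crank pin P = (r cos θ, r sin θ) = (13.673862, -39.711780)
h = r sin θ − e = -39.711780 − 16 = -55.711780
sin φ = h / L = -55.711780 / 197 = -0.28280091
φ = arcsin(-0.28280091) = -16.427443°

-16.4274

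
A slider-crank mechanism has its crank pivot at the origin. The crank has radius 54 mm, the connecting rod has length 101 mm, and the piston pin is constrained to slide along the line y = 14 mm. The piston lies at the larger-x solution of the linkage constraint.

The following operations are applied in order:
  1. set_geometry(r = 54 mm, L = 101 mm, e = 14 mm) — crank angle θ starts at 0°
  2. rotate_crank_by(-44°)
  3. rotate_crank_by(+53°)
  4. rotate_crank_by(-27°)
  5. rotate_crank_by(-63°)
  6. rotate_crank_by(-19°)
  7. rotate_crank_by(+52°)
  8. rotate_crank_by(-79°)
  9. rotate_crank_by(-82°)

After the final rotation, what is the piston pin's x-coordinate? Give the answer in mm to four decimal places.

53.0335

set_geometry: r = 54 mm, L = 101 mm, e = 14 mm; θ ← 0°
rotate_crank_by(-44°): θ ← 0° -44° = -44°
rotate_crank_by(+53°): θ ← -44° +53° = 9°
rotate_crank_by(-27°): θ ← 9° -27° = -18°
rotate_crank_by(-63°): θ ← -18° -63° = -81°
rotate_crank_by(-19°): θ ← -81° -19° = -100°
rotate_crank_by(+52°): θ ← -100° +52° = -48°
rotate_crank_by(-79°): θ ← -48° -79° = -127°
rotate_crank_by(-82°): θ ← -127° -82° = -209°
crank pin P = (r cos θ, r sin θ) = (-47.229464, 26.179719)
h = r sin θ − e = 26.179719 − 14 = 12.179719
x = r cos θ + √(L² − h²) = -47.229464 + √(10201.0 − 148.3456) = -47.229464 + 100.262927 = 53.033462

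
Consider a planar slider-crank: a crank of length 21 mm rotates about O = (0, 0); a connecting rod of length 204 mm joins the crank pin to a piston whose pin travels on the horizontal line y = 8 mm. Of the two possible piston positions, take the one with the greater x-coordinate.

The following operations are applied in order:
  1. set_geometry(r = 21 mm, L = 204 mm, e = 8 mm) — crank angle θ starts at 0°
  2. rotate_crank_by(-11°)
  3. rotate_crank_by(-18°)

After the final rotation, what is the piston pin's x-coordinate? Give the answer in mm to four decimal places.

221.5552

set_geometry: r = 21 mm, L = 204 mm, e = 8 mm; θ ← 0°
rotate_crank_by(-11°): θ ← 0° -11° = -11°
rotate_crank_by(-18°): θ ← -11° -18° = -29°
crank pin P = (r cos θ, r sin θ) = (18.367014, -10.181002)
h = r sin θ − e = -10.181002 − 8 = -18.181002
x = r cos θ + √(L² − h²) = 18.367014 + √(41616.0 − 330.5488) = 18.367014 + 203.188216 = 221.555230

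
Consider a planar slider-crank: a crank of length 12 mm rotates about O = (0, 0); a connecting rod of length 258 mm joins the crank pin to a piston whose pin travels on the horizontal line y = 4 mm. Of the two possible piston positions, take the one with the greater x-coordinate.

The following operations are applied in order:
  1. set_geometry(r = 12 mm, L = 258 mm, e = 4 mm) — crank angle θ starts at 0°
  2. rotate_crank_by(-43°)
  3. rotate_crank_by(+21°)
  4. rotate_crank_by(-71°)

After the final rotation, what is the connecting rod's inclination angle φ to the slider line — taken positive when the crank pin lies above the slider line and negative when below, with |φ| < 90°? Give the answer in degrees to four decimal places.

-3.5518

set_geometry: r = 12 mm, L = 258 mm, e = 4 mm; θ ← 0°
rotate_crank_by(-43°): θ ← 0° -43° = -43°
rotate_crank_by(+21°): θ ← -43° +21° = -22°
rotate_crank_by(-71°): θ ← -22° -71° = -93°
crank pin P = (r cos θ, r sin θ) = (-0.628031, -11.983554)
h = r sin θ − e = -11.983554 − 4 = -15.983554
sin φ = h / L = -15.983554 / 258 = -0.06195176
φ = arcsin(-0.06195176) = -3.551849°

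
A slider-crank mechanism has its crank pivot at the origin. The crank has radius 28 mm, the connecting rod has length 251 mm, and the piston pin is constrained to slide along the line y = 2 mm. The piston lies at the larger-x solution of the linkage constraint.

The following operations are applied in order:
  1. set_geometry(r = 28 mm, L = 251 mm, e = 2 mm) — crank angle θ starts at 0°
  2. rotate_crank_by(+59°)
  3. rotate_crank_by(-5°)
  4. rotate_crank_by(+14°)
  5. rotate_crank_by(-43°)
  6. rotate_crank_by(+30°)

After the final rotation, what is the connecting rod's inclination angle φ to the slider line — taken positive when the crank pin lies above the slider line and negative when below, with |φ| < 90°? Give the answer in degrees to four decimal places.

4.7847

set_geometry: r = 28 mm, L = 251 mm, e = 2 mm; θ ← 0°
rotate_crank_by(+59°): θ ← 0° +59° = 59°
rotate_crank_by(-5°): θ ← 59° -5° = 54°
rotate_crank_by(+14°): θ ← 54° +14° = 68°
rotate_crank_by(-43°): θ ← 68° -43° = 25°
rotate_crank_by(+30°): θ ← 25° +30° = 55°
crank pin P = (r cos θ, r sin θ) = (16.060140, 22.936257)
h = r sin θ − e = 22.936257 − 2 = 20.936257
sin φ = h / L = 20.936257 / 251 = 0.08341138
φ = arcsin(0.08341138) = 4.784679°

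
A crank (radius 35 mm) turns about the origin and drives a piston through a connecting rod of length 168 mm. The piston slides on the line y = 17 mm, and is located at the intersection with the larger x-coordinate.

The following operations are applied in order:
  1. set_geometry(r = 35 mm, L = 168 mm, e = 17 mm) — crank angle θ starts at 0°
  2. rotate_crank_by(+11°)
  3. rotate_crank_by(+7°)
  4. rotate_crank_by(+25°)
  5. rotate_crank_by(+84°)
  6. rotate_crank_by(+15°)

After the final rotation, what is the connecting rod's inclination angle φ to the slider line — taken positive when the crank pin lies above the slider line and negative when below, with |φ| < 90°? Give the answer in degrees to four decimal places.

set_geometry: r = 35 mm, L = 168 mm, e = 17 mm; θ ← 0°
rotate_crank_by(+11°): θ ← 0° +11° = 11°
rotate_crank_by(+7°): θ ← 11° +7° = 18°
rotate_crank_by(+25°): θ ← 18° +25° = 43°
rotate_crank_by(+84°): θ ← 43° +84° = 127°
rotate_crank_by(+15°): θ ← 127° +15° = 142°
crank pin P = (r cos θ, r sin θ) = (-27.580376, 21.548152)
h = r sin θ − e = 21.548152 − 17 = 4.548152
sin φ = h / L = 4.548152 / 168 = 0.02707233
φ = arcsin(0.02707233) = 1.551320°

1.5513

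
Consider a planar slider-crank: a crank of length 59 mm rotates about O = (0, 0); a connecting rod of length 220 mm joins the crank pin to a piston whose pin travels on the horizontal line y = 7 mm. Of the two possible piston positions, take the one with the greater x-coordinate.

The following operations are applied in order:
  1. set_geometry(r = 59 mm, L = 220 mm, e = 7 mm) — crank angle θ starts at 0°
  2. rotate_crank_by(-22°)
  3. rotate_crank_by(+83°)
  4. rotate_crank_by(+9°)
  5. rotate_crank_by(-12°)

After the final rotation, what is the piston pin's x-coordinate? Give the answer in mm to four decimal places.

set_geometry: r = 59 mm, L = 220 mm, e = 7 mm; θ ← 0°
rotate_crank_by(-22°): θ ← 0° -22° = -22°
rotate_crank_by(+83°): θ ← -22° +83° = 61°
rotate_crank_by(+9°): θ ← 61° +9° = 70°
rotate_crank_by(-12°): θ ← 70° -12° = 58°
crank pin P = (r cos θ, r sin θ) = (31.265237, 50.034838)
h = r sin θ − e = 50.034838 − 7 = 43.034838
x = r cos θ + √(L² − h²) = 31.265237 + √(48400.0 − 1851.9973) = 31.265237 + 215.749862 = 247.015098

247.0151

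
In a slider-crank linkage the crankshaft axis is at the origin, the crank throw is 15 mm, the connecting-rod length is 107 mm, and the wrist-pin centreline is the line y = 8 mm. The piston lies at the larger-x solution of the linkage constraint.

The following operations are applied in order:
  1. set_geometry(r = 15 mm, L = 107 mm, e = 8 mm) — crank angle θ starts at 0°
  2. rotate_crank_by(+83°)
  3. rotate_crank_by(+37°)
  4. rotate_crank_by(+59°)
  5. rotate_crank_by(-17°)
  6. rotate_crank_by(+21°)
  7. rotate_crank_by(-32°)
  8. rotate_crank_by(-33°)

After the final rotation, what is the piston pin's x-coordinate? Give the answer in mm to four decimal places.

set_geometry: r = 15 mm, L = 107 mm, e = 8 mm; θ ← 0°
rotate_crank_by(+83°): θ ← 0° +83° = 83°
rotate_crank_by(+37°): θ ← 83° +37° = 120°
rotate_crank_by(+59°): θ ← 120° +59° = 179°
rotate_crank_by(-17°): θ ← 179° -17° = 162°
rotate_crank_by(+21°): θ ← 162° +21° = 183°
rotate_crank_by(-32°): θ ← 183° -32° = 151°
rotate_crank_by(-33°): θ ← 151° -33° = 118°
crank pin P = (r cos θ, r sin θ) = (-7.042073, 13.244214)
h = r sin θ − e = 13.244214 − 8 = 5.244214
x = r cos θ + √(L² − h²) = -7.042073 + √(11449.0 − 27.5018) = -7.042073 + 106.871410 = 99.829336

99.8293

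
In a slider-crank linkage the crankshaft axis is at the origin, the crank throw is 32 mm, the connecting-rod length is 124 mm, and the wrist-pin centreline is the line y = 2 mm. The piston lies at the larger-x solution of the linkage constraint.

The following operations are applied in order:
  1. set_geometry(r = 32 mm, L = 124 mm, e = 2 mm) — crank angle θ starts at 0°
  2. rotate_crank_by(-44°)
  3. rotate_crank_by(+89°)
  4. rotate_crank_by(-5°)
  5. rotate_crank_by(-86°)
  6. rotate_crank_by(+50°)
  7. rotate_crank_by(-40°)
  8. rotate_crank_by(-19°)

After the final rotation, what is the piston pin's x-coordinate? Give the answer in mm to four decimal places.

set_geometry: r = 32 mm, L = 124 mm, e = 2 mm; θ ← 0°
rotate_crank_by(-44°): θ ← 0° -44° = -44°
rotate_crank_by(+89°): θ ← -44° +89° = 45°
rotate_crank_by(-5°): θ ← 45° -5° = 40°
rotate_crank_by(-86°): θ ← 40° -86° = -46°
rotate_crank_by(+50°): θ ← -46° +50° = 4°
rotate_crank_by(-40°): θ ← 4° -40° = -36°
rotate_crank_by(-19°): θ ← -36° -19° = -55°
crank pin P = (r cos θ, r sin θ) = (18.354446, -26.212865)
h = r sin θ − e = -26.212865 − 2 = -28.212865
x = r cos θ + √(L² − h²) = 18.354446 + √(15376.0 − 795.9658) = 18.354446 + 120.747813 = 139.102258

139.1023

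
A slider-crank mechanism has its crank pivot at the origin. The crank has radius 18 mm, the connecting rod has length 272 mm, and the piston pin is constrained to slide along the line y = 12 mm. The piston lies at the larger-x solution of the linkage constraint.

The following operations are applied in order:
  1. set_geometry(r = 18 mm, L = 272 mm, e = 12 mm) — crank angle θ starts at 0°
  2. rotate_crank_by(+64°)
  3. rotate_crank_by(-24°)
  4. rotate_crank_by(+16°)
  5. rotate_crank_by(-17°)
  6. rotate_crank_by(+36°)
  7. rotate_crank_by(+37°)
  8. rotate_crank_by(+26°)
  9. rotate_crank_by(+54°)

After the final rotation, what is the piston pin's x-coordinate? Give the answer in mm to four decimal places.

set_geometry: r = 18 mm, L = 272 mm, e = 12 mm; θ ← 0°
rotate_crank_by(+64°): θ ← 0° +64° = 64°
rotate_crank_by(-24°): θ ← 64° -24° = 40°
rotate_crank_by(+16°): θ ← 40° +16° = 56°
rotate_crank_by(-17°): θ ← 56° -17° = 39°
rotate_crank_by(+36°): θ ← 39° +36° = 75°
rotate_crank_by(+37°): θ ← 75° +37° = 112°
rotate_crank_by(+26°): θ ← 112° +26° = 138°
rotate_crank_by(+54°): θ ← 138° +54° = 192°
crank pin P = (r cos θ, r sin θ) = (-17.606657, -3.742410)
h = r sin θ − e = -3.742410 − 12 = -15.742410
x = r cos θ + √(L² − h²) = -17.606657 + √(73984.0 − 247.8235) = -17.606657 + 271.544060 = 253.937403

253.9374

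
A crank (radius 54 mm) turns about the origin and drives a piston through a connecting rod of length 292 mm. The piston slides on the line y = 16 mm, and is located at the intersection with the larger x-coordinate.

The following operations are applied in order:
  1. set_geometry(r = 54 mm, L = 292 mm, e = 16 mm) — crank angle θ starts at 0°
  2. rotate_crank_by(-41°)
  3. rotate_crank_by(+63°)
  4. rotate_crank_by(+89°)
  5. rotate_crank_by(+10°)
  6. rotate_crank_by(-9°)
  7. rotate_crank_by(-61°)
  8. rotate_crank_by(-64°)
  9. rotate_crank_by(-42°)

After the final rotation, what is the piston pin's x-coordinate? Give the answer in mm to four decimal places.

316.6930

set_geometry: r = 54 mm, L = 292 mm, e = 16 mm; θ ← 0°
rotate_crank_by(-41°): θ ← 0° -41° = -41°
rotate_crank_by(+63°): θ ← -41° +63° = 22°
rotate_crank_by(+89°): θ ← 22° +89° = 111°
rotate_crank_by(+10°): θ ← 111° +10° = 121°
rotate_crank_by(-9°): θ ← 121° -9° = 112°
rotate_crank_by(-61°): θ ← 112° -61° = 51°
rotate_crank_by(-64°): θ ← 51° -64° = -13°
rotate_crank_by(-42°): θ ← -13° -42° = -55°
crank pin P = (r cos θ, r sin θ) = (30.973128, -44.234210)
h = r sin θ − e = -44.234210 − 16 = -60.234210
x = r cos θ + √(L² − h²) = 30.973128 + √(85264.0 − 3628.1601) = 30.973128 + 285.719863 = 316.692990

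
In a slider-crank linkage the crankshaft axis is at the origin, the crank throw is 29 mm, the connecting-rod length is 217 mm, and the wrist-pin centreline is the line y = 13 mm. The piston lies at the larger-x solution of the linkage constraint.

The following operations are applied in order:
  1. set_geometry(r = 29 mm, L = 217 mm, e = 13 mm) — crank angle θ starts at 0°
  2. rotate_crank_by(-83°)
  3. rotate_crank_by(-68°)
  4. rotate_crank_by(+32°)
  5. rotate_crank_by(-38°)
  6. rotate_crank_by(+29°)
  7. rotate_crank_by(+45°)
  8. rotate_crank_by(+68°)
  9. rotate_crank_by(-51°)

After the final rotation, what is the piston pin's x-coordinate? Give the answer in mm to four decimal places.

225.1714

set_geometry: r = 29 mm, L = 217 mm, e = 13 mm; θ ← 0°
rotate_crank_by(-83°): θ ← 0° -83° = -83°
rotate_crank_by(-68°): θ ← -83° -68° = -151°
rotate_crank_by(+32°): θ ← -151° +32° = -119°
rotate_crank_by(-38°): θ ← -119° -38° = -157°
rotate_crank_by(+29°): θ ← -157° +29° = -128°
rotate_crank_by(+45°): θ ← -128° +45° = -83°
rotate_crank_by(+68°): θ ← -83° +68° = -15°
rotate_crank_by(-51°): θ ← -15° -51° = -66°
crank pin P = (r cos θ, r sin θ) = (11.795363, -26.492818)
h = r sin θ − e = -26.492818 − 13 = -39.492818
x = r cos θ + √(L² − h²) = 11.795363 + √(47089.0 − 1559.6827) = 11.795363 + 213.376000 = 225.171362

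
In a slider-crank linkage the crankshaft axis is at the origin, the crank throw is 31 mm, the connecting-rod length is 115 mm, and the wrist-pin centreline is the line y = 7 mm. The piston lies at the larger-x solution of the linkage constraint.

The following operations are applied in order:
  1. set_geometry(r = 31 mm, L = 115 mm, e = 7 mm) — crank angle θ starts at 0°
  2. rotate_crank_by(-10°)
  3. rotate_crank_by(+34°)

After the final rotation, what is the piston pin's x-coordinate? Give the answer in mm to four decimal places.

143.1830

set_geometry: r = 31 mm, L = 115 mm, e = 7 mm; θ ← 0°
rotate_crank_by(-10°): θ ← 0° -10° = -10°
rotate_crank_by(+34°): θ ← -10° +34° = 24°
crank pin P = (r cos θ, r sin θ) = (28.319909, 12.608836)
h = r sin θ − e = 12.608836 − 7 = 5.608836
x = r cos θ + √(L² − h²) = 28.319909 + √(13225.0 − 31.4590) = 28.319909 + 114.863140 = 143.183049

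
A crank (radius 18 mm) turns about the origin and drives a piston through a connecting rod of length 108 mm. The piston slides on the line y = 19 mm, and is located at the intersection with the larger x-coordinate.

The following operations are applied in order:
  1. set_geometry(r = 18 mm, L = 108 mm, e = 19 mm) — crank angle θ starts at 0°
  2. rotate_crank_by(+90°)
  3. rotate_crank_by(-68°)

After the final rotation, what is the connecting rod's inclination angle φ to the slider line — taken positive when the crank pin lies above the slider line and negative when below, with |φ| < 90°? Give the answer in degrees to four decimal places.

set_geometry: r = 18 mm, L = 108 mm, e = 19 mm; θ ← 0°
rotate_crank_by(+90°): θ ← 0° +90° = 90°
rotate_crank_by(-68°): θ ← 90° -68° = 22°
crank pin P = (r cos θ, r sin θ) = (16.689309, 6.742919)
h = r sin θ − e = 6.742919 − 19 = -12.257081
sin φ = h / L = -12.257081 / 108 = -0.11349149
φ = arcsin(-0.11349149) = -6.516624°

-6.5166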